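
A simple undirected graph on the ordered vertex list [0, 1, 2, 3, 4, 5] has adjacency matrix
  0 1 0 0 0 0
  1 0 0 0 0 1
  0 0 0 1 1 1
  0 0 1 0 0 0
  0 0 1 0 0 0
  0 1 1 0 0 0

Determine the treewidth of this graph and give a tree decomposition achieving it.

Treewidth 1.
Bags: B1 = {1, 5}  B2 = {2, 5}  B3 = {2, 3}  B4 = {0, 1}  B5 = {2, 4}
Tree: B1–B2, B2–B3, B1–B4, B3–B5

Each bag holds 2 vertices, so the decomposition has width 1, which upper-bounds the treewidth. Any graph with an edge has treewidth ≥ 1, and G has the edge 5–1. Therefore the treewidth is 1.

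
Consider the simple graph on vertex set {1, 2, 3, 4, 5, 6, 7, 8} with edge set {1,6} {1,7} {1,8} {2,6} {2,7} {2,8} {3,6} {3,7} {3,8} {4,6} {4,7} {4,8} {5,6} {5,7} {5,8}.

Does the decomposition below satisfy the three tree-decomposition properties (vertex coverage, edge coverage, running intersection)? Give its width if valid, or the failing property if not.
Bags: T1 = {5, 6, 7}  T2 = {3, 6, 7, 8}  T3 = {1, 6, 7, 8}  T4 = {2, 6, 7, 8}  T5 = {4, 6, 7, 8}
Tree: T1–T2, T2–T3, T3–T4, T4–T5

No — edge (8,5) lies in no bag.

A tree decomposition must satisfy three properties: every vertex lies in some bag; for every edge, both endpoints lie together in some bag; and for every vertex, the bags containing it form a connected subtree. Here edge (8,5) lies in no bag, so the decomposition is invalid.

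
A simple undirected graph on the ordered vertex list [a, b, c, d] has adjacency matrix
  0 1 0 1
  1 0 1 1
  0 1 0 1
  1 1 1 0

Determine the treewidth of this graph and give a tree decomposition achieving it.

Every bag has size at most 3, so the width is 3 − 1 = 2 and tw(G) ≤ 2. For the lower bound, the 3 vertices {b, c, d} are pairwise adjacent, and any tree decomposition puts a clique entirely inside one bag — forcing width ≥ 2. The upper and lower bounds meet at 2, so that is the treewidth.

Treewidth 2.
One optimal decomposition is:
Bags: B1 = {a, b, d}  B2 = {b, c, d}
Tree: B1–B2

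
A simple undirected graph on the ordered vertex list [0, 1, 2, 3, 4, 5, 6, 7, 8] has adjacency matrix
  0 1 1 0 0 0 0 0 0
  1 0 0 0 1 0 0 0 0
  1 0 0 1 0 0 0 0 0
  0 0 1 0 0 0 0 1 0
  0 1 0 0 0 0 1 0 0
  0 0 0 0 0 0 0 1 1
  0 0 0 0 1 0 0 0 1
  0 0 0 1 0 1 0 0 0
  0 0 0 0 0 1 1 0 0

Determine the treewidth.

2

A width-2 tree decomposition is:
Bags: B1 = {5, 6, 8}  B2 = {4, 5, 6}  B3 = {1, 4, 5}  B4 = {0, 1, 5}  B5 = {0, 2, 5}  B6 = {2, 3, 5}  B7 = {3, 5, 7}
Tree: B1–B2, B2–B3, B3–B4, B4–B5, B5–B6, B6–B7
The largest bag has 3 vertices, giving width 2; this decomposition certifies tw(G) ≤ 2. Since 5–8–6–4–1–0–2–3–7–5 is a cycle in G, G is not acyclic. Forests are exactly the graphs of treewidth ≤ 1, so tw(G) ≥ 2. Therefore the treewidth is 2.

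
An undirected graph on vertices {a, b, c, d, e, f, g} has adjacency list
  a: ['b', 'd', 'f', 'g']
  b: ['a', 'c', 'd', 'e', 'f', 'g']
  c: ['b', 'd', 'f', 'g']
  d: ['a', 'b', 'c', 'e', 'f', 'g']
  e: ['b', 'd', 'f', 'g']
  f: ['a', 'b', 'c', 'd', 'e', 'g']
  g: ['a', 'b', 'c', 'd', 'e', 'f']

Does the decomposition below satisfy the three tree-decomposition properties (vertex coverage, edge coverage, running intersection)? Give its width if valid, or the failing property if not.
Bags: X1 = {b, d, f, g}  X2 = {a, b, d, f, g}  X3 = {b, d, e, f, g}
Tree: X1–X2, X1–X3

A tree decomposition must satisfy three properties: every vertex lies in some bag; for every edge, both endpoints lie together in some bag; and for every vertex, the bags containing it form a connected subtree. Here vertex c appears in no bag, so the decomposition is invalid.

No — vertex c appears in no bag.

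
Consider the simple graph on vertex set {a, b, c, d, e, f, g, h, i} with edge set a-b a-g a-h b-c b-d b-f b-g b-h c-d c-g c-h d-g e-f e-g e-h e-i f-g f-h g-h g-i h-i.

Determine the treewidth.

A width-3 tree decomposition is:
Bags: B1 = {a, b, g, h}  B2 = {b, f, g, h}  B3 = {e, f, g, h}  B4 = {b, c, g, h}  B5 = {b, c, d, g}  B6 = {e, g, h, i}
Tree: B1–B2, B2–B3, B2–B4, B4–B5, B3–B6
Every bag has size at most 4, so the width is 4 − 1 = 3 and tw(G) ≤ 3. For the lower bound, the 4 vertices {b, c, d, g} are pairwise adjacent, and any tree decomposition puts a clique entirely inside one bag — forcing width ≥ 3. Therefore the treewidth is 3.

3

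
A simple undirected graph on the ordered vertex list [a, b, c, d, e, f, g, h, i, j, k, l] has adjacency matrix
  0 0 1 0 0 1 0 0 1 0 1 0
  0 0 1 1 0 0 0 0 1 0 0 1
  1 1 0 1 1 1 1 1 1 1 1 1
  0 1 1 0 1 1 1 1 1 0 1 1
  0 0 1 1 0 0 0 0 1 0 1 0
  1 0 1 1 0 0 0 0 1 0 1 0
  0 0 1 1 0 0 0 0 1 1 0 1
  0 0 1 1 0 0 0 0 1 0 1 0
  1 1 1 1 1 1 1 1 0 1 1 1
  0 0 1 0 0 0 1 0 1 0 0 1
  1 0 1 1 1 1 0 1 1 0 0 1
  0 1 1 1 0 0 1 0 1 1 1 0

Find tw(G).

A width-4 tree decomposition is:
Bags: B1 = {c, g, i, j, l}  B2 = {c, d, g, i, l}  B3 = {c, d, i, k, l}  B4 = {b, c, d, i, l}  B5 = {c, d, e, i, k}  B6 = {c, d, f, i, k}  B7 = {c, d, h, i, k}  B8 = {a, c, f, i, k}
Tree: B1–B2, B2–B3, B2–B4, B3–B5, B3–B6, B3–B7, B6–B8
Each bag holds 5 vertices, so the decomposition has width 4, which upper-bounds the treewidth. Conversely, {c, d, g, i, l} is a clique of size 5, and the vertices of any clique must share a bag in every tree decomposition; so some bag has ≥ 5 vertices and tw(G) ≥ 4. The upper and lower bounds meet at 4, so that is the treewidth.

4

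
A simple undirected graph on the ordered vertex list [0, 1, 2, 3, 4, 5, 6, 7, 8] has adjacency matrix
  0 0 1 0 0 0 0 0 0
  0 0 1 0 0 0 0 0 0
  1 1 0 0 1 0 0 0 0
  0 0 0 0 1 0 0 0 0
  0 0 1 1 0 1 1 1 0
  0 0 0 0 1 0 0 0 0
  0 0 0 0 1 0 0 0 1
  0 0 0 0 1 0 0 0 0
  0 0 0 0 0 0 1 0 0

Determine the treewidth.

1

A width-1 tree decomposition is:
Bags: B1 = {2, 4}  B2 = {4, 6}  B3 = {4, 5}  B4 = {6, 8}  B5 = {0, 2}  B6 = {4, 7}  B7 = {1, 2}  B8 = {3, 4}
Tree: B1–B2, B2–B3, B2–B4, B1–B5, B2–B6, B1–B7, B3–B8
Each bag holds 2 vertices, so the decomposition has width 1, which upper-bounds the treewidth. Since G has at least one edge (e.g. 2–4), it is not an edgeless graph, so tw(G) ≥ 1. Hence tw(G) = 1 exactly.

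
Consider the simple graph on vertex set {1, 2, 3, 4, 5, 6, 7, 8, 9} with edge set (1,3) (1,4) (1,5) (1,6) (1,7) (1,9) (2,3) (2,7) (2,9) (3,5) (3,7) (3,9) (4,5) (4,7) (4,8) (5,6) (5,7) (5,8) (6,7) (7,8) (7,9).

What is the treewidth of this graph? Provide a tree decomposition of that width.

Every bag has size at most 4, so the width is 4 − 1 = 3 and tw(G) ≤ 3. Conversely, {4, 5, 7, 8} is a clique of size 4, and the vertices of any clique must share a bag in every tree decomposition; so some bag has ≥ 4 vertices and tw(G) ≥ 3. Combining the bounds, tw(G) = 3.

Treewidth 3.
One optimal decomposition is:
Bags: B1 = {1, 3, 7, 9}  B2 = {1, 3, 5, 7}  B3 = {1, 4, 5, 7}  B4 = {4, 5, 7, 8}  B5 = {1, 5, 6, 7}  B6 = {2, 3, 7, 9}
Tree: B1–B2, B2–B3, B3–B4, B2–B5, B1–B6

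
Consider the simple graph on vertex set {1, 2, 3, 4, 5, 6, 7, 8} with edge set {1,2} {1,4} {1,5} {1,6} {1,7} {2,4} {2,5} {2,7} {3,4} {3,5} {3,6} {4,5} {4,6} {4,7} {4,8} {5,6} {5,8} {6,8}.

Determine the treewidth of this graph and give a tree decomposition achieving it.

Each bag holds 4 vertices, so the decomposition has width 3, which upper-bounds the treewidth. On the other hand G contains the 4-clique {1, 2, 4, 5}. A clique must lie in a single bag of any decomposition, so no decomposition can have width below 3. Hence tw(G) = 3 exactly.

Treewidth 3.
One optimal decomposition is:
Bags: B1 = {4, 5, 6, 8}  B2 = {3, 4, 5, 6}  B3 = {1, 4, 5, 6}  B4 = {1, 2, 4, 5}  B5 = {1, 2, 4, 7}
Tree: B1–B2, B1–B3, B3–B4, B4–B5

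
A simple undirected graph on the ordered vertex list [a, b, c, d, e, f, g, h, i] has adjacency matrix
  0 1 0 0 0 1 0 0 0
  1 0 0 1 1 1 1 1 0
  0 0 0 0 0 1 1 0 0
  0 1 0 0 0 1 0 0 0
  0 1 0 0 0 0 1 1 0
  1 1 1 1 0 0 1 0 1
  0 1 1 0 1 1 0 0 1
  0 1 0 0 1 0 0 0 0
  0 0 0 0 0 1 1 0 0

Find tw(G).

A width-2 tree decomposition is:
Bags: B1 = {b, d, f}  B2 = {b, f, g}  B3 = {f, g, i}  B4 = {c, f, g}  B5 = {b, e, g}  B6 = {b, e, h}  B7 = {a, b, f}
Tree: B1–B2, B2–B3, B2–B4, B2–B5, B5–B6, B2–B7
Every bag has size at most 3, so the width is 3 − 1 = 2 and tw(G) ≤ 2. Conversely, {b, e, g} is a clique of size 3, and the vertices of any clique must share a bag in every tree decomposition; so some bag has ≥ 3 vertices and tw(G) ≥ 2. The upper and lower bounds meet at 2, so that is the treewidth.

2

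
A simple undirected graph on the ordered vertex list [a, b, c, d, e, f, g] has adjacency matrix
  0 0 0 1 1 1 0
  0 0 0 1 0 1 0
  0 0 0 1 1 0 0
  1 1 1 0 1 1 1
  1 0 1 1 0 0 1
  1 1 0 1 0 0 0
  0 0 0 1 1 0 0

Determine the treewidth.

2

A width-2 tree decomposition is:
Bags: B1 = {a, d, e}  B2 = {a, d, f}  B3 = {c, d, e}  B4 = {b, d, f}  B5 = {d, e, g}
Tree: B1–B2, B1–B3, B2–B4, B3–B5
The largest bag has 3 vertices, giving width 2; this decomposition certifies tw(G) ≤ 2. Conversely, {d, e, g} is a clique of size 3, and the vertices of any clique must share a bag in every tree decomposition; so some bag has ≥ 3 vertices and tw(G) ≥ 2. Therefore the treewidth is 2.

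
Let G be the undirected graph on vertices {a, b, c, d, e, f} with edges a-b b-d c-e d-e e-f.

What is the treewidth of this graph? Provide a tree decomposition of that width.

Treewidth 1.
One such decomposition:
Bags: B1 = {e, f}  B2 = {c, e}  B3 = {d, e}  B4 = {b, d}  B5 = {a, b}
Tree: B1–B2, B2–B3, B3–B4, B4–B5

Every bag has size at most 2, so the width is 2 − 1 = 1 and tw(G) ≤ 1. Since G has at least one edge (e.g. e–f), it is not an edgeless graph, so tw(G) ≥ 1. Therefore the treewidth is 1.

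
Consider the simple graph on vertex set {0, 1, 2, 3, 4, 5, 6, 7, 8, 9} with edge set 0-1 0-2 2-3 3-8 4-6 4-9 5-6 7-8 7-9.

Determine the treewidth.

A width-1 tree decomposition is:
Bags: B1 = {5, 6}  B2 = {4, 6}  B3 = {4, 9}  B4 = {7, 9}  B5 = {7, 8}  B6 = {3, 8}  B7 = {2, 3}  B8 = {0, 2}  B9 = {0, 1}
Tree: B1–B2, B2–B3, B3–B4, B4–B5, B5–B6, B6–B7, B7–B8, B8–B9
Each bag holds 2 vertices, so the decomposition has width 1, which upper-bounds the treewidth. Since G has at least one edge (e.g. 5–6), it is not an edgeless graph, so tw(G) ≥ 1. Therefore the treewidth is 1.

1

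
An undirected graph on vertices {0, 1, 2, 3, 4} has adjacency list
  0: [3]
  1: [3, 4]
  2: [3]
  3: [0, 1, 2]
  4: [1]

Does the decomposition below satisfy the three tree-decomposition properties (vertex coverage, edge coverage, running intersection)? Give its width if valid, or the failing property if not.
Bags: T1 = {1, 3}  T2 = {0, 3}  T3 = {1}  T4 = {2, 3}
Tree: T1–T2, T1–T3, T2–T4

No — vertex 4 appears in no bag.

A tree decomposition must satisfy three properties: every vertex lies in some bag; for every edge, both endpoints lie together in some bag; and for every vertex, the bags containing it form a connected subtree. Here vertex 4 appears in no bag, so the decomposition is invalid.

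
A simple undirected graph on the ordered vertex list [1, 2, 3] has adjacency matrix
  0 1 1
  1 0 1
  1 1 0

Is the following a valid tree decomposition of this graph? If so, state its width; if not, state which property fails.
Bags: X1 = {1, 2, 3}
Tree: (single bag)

Checking the three conditions: (i) the bags cover all of {1, 2, 3}; (ii) for each edge, some bag contains both endpoints; (iii) the bags containing any fixed vertex form a subtree. All hold, so the decomposition is valid with width 3 − 1 = 2.

Yes; width 2.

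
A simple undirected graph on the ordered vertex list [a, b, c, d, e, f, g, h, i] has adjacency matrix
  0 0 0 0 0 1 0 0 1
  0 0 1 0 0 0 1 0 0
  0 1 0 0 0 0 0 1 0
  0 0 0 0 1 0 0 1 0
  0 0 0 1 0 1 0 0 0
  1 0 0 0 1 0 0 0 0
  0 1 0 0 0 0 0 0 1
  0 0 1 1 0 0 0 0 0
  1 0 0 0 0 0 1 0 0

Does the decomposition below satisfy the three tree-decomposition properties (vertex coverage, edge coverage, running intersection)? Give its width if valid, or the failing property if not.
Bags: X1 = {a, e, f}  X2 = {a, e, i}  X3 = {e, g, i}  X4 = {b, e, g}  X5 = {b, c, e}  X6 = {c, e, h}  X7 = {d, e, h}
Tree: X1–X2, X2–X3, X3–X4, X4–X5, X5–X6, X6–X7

Yes; width 2.

Vertex coverage: the bags together contain {a, b, c, d, e, f, g, h, i}, the full vertex set. Edge coverage: each edge of G has both endpoints in at least one bag. Running intersection: for every vertex, the bags containing it form a connected subtree. All three properties hold, so this is a valid tree decomposition of width max|bag| − 1 = 2, and hence tw(G) ≤ 2.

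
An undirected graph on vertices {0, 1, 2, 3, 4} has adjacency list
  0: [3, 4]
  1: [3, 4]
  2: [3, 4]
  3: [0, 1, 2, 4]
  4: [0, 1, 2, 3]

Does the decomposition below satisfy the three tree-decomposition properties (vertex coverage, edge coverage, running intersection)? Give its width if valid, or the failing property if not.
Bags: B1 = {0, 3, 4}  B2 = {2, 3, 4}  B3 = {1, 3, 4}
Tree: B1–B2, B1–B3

Checking the three conditions: (i) the bags cover all of {0, 1, 2, 3, 4}; (ii) for each edge, some bag contains both endpoints; (iii) the bags containing any fixed vertex form a subtree. All hold, so the decomposition is valid with width 3 − 1 = 2.

Yes; width 2.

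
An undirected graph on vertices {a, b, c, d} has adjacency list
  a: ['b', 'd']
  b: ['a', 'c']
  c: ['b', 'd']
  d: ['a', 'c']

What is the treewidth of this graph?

A width-2 tree decomposition is:
Bags: B1 = {a, b, d}  B2 = {b, c, d}
Tree: B1–B2
Each bag holds 3 vertices, so the decomposition has width 2, which upper-bounds the treewidth. For the lower bound, G contains the cycle d–a–b–c–d, so G is not a forest; only forests have treewidth ≤ 1, hence tw(G) ≥ 2. Combining the bounds, tw(G) = 2.

2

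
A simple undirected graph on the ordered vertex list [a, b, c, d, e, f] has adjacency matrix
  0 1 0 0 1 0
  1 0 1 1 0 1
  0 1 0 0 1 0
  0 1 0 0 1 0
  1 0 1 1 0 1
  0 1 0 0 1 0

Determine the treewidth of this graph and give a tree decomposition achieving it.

The largest bag has 3 vertices, giving width 2; this decomposition certifies tw(G) ≤ 2. The edges e–d–b–f–e form a cycle, so G is not a tree and its treewidth is at least 2. The upper and lower bounds meet at 2, so that is the treewidth.

Treewidth 2.
One such decomposition:
Bags: B1 = {b, d, e}  B2 = {b, e, f}  B3 = {a, b, e}  B4 = {b, c, e}
Tree: B1–B2, B2–B3, B3–B4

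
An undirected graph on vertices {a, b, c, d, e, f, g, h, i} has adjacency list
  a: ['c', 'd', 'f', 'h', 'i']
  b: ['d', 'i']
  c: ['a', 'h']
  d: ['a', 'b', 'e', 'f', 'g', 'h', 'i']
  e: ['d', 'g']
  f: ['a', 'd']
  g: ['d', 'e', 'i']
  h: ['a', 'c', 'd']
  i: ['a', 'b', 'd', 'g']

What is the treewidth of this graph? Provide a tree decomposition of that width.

Each bag holds 3 vertices, so the decomposition has width 2, which upper-bounds the treewidth. For the lower bound, the 3 vertices {d, e, g} are pairwise adjacent, and any tree decomposition puts a clique entirely inside one bag — forcing width ≥ 2. Therefore the treewidth is 2.

Treewidth 2.
Bags: B1 = {d, g, i}  B2 = {d, e, g}  B3 = {b, d, i}  B4 = {a, d, i}  B5 = {a, d, f}  B6 = {a, d, h}  B7 = {a, c, h}
Tree: B1–B2, B1–B3, B3–B4, B4–B5, B4–B6, B6–B7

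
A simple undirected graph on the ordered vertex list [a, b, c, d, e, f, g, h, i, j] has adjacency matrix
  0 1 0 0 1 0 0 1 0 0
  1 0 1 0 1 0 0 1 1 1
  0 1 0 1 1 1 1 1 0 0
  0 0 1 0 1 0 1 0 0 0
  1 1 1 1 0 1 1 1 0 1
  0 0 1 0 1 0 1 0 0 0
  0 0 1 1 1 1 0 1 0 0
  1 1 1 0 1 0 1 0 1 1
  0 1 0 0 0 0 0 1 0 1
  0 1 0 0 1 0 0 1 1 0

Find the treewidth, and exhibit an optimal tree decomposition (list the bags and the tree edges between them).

Treewidth 3.
Bags: B1 = {b, c, e, h}  B2 = {c, e, g, h}  B3 = {b, e, h, j}  B4 = {b, h, i, j}  B5 = {c, d, e, g}  B6 = {c, e, f, g}  B7 = {a, b, e, h}
Tree: B1–B2, B1–B3, B3–B4, B2–B5, B2–B6, B1–B7

Every bag has size at most 4, so the width is 4 − 1 = 3 and tw(G) ≤ 3. On the other hand G contains the 4-clique {c, d, e, g}. A clique must lie in a single bag of any decomposition, so no decomposition can have width below 3. Hence tw(G) = 3 exactly.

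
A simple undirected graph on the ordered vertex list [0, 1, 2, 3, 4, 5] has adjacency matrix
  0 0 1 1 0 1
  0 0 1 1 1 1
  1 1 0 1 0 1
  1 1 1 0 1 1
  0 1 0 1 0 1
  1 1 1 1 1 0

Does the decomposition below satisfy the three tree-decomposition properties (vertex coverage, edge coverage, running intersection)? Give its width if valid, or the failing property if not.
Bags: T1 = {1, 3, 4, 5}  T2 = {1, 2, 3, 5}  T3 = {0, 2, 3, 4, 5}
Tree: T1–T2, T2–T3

A tree decomposition must satisfy three properties: every vertex lies in some bag; for every edge, both endpoints lie together in some bag; and for every vertex, the bags containing it form a connected subtree. Here bags containing vertex 4 are not connected in the tree, so the decomposition is invalid.

No — bags containing vertex 4 are not connected in the tree.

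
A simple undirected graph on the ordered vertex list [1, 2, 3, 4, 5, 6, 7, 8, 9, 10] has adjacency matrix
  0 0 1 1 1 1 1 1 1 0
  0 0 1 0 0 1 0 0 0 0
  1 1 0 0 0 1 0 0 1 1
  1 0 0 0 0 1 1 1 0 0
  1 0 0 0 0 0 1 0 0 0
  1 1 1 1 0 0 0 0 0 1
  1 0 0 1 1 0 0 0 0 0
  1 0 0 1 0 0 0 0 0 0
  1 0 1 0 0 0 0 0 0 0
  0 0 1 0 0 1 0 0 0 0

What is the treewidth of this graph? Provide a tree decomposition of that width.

Treewidth 2.
One such decomposition:
Bags: B1 = {1, 4, 6}  B2 = {1, 3, 6}  B3 = {1, 3, 9}  B4 = {1, 4, 8}  B5 = {1, 4, 7}  B6 = {1, 5, 7}  B7 = {3, 6, 10}  B8 = {2, 3, 6}
Tree: B1–B2, B2–B3, B1–B4, B1–B5, B5–B6, B2–B7, B7–B8

Every bag has size at most 3, so the width is 3 − 1 = 2 and tw(G) ≤ 2. On the other hand G contains the 3-clique {1, 3, 9}. A clique must lie in a single bag of any decomposition, so no decomposition can have width below 2. Therefore the treewidth is 2.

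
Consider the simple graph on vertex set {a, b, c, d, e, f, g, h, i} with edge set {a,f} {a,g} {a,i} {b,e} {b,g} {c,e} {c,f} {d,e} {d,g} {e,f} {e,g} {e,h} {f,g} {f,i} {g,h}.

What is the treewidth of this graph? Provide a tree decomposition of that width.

The largest bag has 3 vertices, giving width 2; this decomposition certifies tw(G) ≤ 2. Conversely, {d, e, g} is a clique of size 3, and the vertices of any clique must share a bag in every tree decomposition; so some bag has ≥ 3 vertices and tw(G) ≥ 2. Combining the bounds, tw(G) = 2.

Treewidth 2.
Bags: B1 = {e, f, g}  B2 = {b, e, g}  B3 = {a, f, g}  B4 = {a, f, i}  B5 = {d, e, g}  B6 = {e, g, h}  B7 = {c, e, f}
Tree: B1–B2, B1–B3, B3–B4, B1–B5, B1–B6, B1–B7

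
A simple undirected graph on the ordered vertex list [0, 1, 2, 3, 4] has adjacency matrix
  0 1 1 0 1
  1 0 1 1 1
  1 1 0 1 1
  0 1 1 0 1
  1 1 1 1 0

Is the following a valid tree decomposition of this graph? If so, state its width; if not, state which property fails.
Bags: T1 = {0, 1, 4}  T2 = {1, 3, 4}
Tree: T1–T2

A tree decomposition must satisfy three properties: every vertex lies in some bag; for every edge, both endpoints lie together in some bag; and for every vertex, the bags containing it form a connected subtree. Here vertex 2 appears in no bag, so the decomposition is invalid.

No — vertex 2 appears in no bag.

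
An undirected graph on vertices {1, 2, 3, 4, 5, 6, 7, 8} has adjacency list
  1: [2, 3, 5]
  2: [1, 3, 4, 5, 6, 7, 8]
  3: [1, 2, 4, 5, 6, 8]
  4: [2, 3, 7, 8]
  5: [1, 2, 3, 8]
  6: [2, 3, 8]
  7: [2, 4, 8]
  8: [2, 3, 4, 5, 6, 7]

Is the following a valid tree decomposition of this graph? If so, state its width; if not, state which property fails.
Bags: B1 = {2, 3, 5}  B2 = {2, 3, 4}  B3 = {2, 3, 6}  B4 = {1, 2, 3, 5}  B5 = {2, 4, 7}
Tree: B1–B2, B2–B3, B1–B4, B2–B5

No — vertex 8 appears in no bag.

A tree decomposition must satisfy three properties: every vertex lies in some bag; for every edge, both endpoints lie together in some bag; and for every vertex, the bags containing it form a connected subtree. Here vertex 8 appears in no bag, so the decomposition is invalid.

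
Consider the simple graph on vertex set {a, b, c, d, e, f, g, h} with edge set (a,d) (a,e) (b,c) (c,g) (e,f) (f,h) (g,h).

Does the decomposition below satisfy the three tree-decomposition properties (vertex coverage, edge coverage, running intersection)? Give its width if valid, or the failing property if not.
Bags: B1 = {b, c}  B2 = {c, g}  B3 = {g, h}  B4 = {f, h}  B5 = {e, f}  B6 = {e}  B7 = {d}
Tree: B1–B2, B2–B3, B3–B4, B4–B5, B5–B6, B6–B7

No — vertex a appears in no bag.

A tree decomposition must satisfy three properties: every vertex lies in some bag; for every edge, both endpoints lie together in some bag; and for every vertex, the bags containing it form a connected subtree. Here vertex a appears in no bag, so the decomposition is invalid.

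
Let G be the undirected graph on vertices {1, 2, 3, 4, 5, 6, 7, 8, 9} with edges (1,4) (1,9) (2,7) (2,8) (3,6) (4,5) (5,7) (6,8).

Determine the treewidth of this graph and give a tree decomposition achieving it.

Treewidth 1.
One optimal decomposition is:
Bags: B1 = {1, 9}  B2 = {1, 4}  B3 = {4, 5}  B4 = {5, 7}  B5 = {2, 7}  B6 = {2, 8}  B7 = {6, 8}  B8 = {3, 6}
Tree: B1–B2, B2–B3, B3–B4, B4–B5, B5–B6, B6–B7, B7–B8

Each bag holds 2 vertices, so the decomposition has width 1, which upper-bounds the treewidth. Any graph with an edge has treewidth ≥ 1, and G has the edge 9–1. Hence tw(G) = 1 exactly.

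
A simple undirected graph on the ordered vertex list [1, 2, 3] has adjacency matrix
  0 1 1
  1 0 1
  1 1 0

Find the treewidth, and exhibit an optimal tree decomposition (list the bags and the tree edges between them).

Treewidth 2.
Bags: B1 = {1, 2, 3}
Tree: (single bag)

With just one bag of size 3, the width is 3 − 1 = 2, so tw(G) ≤ 2. Conversely, {1, 2, 3} is a clique of size 3, and the vertices of any clique must share a bag in every tree decomposition; so some bag has ≥ 3 vertices and tw(G) ≥ 2. Combining the bounds, tw(G) = 2.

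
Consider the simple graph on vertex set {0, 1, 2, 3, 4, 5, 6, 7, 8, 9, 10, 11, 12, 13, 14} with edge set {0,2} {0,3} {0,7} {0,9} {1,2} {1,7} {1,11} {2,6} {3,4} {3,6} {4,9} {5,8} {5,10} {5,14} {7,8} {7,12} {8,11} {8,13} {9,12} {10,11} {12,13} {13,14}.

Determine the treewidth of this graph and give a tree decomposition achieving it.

Treewidth 3.
Bags: B1 = {5, 10, 13, 14}  B2 = {5, 8, 10, 13}  B3 = {8, 10, 11, 13}  B4 = {8, 11, 12, 13}  B5 = {7, 8, 11, 12}  B6 = {1, 7, 11, 12}  B7 = {1, 7, 9, 12}  B8 = {0, 1, 7, 9}  B9 = {0, 1, 2, 9}  B10 = {0, 2, 4, 9}  B11 = {0, 2, 3, 4}  B12 = {2, 3, 4, 6}
Tree: B1–B2, B2–B3, B3–B4, B4–B5, B5–B6, B6–B7, B7–B8, B8–B9, B9–B10, B10–B11, B11–B12

Each bag holds 4 vertices, so the decomposition has width 3, which upper-bounds the treewidth. For the lower bound: the 4 vertex sets {5,10,14}, {13}, {8}, {1,7,11,12} are disjoint, each induces a connected subgraph, and every pair is joined by at least one edge of G. Contracting each set to a single vertex therefore yields K_{4} as a minor, and since treewidth is minor-monotone, tw(G) ≥ tw(K_{4}) = 3. The upper and lower bounds meet at 3, so that is the treewidth.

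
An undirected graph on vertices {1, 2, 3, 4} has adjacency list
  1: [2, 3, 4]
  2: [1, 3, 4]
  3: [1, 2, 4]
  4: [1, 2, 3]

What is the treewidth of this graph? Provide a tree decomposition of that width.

Treewidth 3.
Bags: B1 = {1, 2, 3, 4}
Tree: (single bag)

A single bag containing all 4 vertices is trivially a valid decomposition of width 3. On the other hand G contains the 4-clique {1, 2, 3, 4}. A clique must lie in a single bag of any decomposition, so no decomposition can have width below 3. The upper and lower bounds meet at 3, so that is the treewidth.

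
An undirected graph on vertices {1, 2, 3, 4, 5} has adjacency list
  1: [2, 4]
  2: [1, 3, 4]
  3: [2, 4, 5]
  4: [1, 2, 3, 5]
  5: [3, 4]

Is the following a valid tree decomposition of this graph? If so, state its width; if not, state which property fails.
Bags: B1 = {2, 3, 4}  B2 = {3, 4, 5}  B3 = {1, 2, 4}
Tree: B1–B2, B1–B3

Yes; width 2.

Vertex coverage: the bags together contain {1, 2, 3, 4, 5}, the full vertex set. Edge coverage: each edge of G has both endpoints in at least one bag. Running intersection: for every vertex, the bags containing it form a connected subtree. All three properties hold, so this is a valid tree decomposition of width max|bag| − 1 = 2, and hence tw(G) ≤ 2.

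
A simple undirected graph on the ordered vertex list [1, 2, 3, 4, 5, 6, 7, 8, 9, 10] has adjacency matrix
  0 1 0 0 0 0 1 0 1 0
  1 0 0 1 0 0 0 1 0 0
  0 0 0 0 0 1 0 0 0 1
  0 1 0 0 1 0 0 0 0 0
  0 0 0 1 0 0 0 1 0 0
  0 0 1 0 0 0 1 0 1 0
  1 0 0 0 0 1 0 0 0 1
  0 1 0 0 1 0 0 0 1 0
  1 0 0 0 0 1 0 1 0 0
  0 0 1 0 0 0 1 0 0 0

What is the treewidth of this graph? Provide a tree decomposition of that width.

The largest bag has 3 vertices, giving width 2; this decomposition certifies tw(G) ≤ 2. Since 10–3–6–7–10 is a cycle in G, G is not acyclic. Forests are exactly the graphs of treewidth ≤ 1, so tw(G) ≥ 2. Therefore the treewidth is 2.

Treewidth 2.
One such decomposition:
Bags: B1 = {3, 7, 10}  B2 = {3, 6, 7}  B3 = {1, 6, 7}  B4 = {1, 6, 9}  B5 = {1, 2, 9}  B6 = {2, 8, 9}  B7 = {2, 4, 8}  B8 = {4, 5, 8}
Tree: B1–B2, B2–B3, B3–B4, B4–B5, B5–B6, B6–B7, B7–B8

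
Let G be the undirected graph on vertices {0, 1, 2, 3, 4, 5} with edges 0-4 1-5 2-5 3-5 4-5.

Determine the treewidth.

A width-1 tree decomposition is:
Bags: B1 = {2, 5}  B2 = {3, 5}  B3 = {1, 5}  B4 = {4, 5}  B5 = {0, 4}
Tree: B1–B2, B1–B3, B3–B4, B4–B5
Each bag holds 2 vertices, so the decomposition has width 1, which upper-bounds the treewidth. Since G has at least one edge (e.g. 5–2), it is not an edgeless graph, so tw(G) ≥ 1. Hence tw(G) = 1 exactly.

1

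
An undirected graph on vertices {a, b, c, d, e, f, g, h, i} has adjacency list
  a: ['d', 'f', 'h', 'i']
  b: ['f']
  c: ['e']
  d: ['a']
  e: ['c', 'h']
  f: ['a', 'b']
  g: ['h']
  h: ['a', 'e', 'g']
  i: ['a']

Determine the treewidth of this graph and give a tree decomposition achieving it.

Treewidth 1.
One optimal decomposition is:
Bags: B1 = {a, h}  B2 = {e, h}  B3 = {a, d}  B4 = {g, h}  B5 = {a, f}  B6 = {b, f}  B7 = {a, i}  B8 = {c, e}
Tree: B1–B2, B1–B3, B2–B4, B1–B5, B5–B6, B5–B7, B2–B8

The largest bag has 2 vertices, giving width 1; this decomposition certifies tw(G) ≤ 1. Any graph with an edge has treewidth ≥ 1, and G has the edge h–a. Hence tw(G) = 1 exactly.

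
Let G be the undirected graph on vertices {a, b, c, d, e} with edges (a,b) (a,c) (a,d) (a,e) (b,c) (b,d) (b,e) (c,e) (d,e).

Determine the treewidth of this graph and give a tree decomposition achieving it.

Treewidth 3.
One such decomposition:
Bags: B1 = {a, b, d, e}  B2 = {a, b, c, e}
Tree: B1–B2

The largest bag has 4 vertices, giving width 3; this decomposition certifies tw(G) ≤ 3. Conversely, {a, b, d, e} is a clique of size 4, and the vertices of any clique must share a bag in every tree decomposition; so some bag has ≥ 4 vertices and tw(G) ≥ 3. Hence tw(G) = 3 exactly.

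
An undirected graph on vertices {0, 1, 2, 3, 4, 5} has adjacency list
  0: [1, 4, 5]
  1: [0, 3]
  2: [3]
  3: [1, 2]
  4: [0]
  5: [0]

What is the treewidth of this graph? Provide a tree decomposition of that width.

The largest bag has 2 vertices, giving width 1; this decomposition certifies tw(G) ≤ 1. G has an edge, so its treewidth is at least 1. Therefore the treewidth is 1.

Treewidth 1.
Bags: B1 = {0, 1}  B2 = {0, 5}  B3 = {1, 3}  B4 = {2, 3}  B5 = {0, 4}
Tree: B1–B2, B1–B3, B3–B4, B2–B5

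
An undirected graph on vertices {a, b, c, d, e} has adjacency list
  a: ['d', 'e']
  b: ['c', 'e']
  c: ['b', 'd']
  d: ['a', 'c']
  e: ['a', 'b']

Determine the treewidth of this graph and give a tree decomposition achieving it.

Treewidth 2.
One such decomposition:
Bags: B1 = {b, c, e}  B2 = {a, c, e}  B3 = {a, c, d}
Tree: B1–B2, B2–B3

Every bag has size at most 3, so the width is 3 − 1 = 2 and tw(G) ≤ 2. The edges c–b–e–a–d–c form a cycle, so G is not a tree and its treewidth is at least 2. The upper and lower bounds meet at 2, so that is the treewidth.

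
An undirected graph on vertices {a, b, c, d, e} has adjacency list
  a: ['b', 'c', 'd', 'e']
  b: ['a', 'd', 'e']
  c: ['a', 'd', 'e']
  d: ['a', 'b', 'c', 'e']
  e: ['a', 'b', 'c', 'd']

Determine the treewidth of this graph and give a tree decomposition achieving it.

Treewidth 3.
Bags: B1 = {a, b, d, e}  B2 = {a, c, d, e}
Tree: B1–B2

Each bag holds 4 vertices, so the decomposition has width 3, which upper-bounds the treewidth. For the lower bound, the 4 vertices {a, c, d, e} are pairwise adjacent, and any tree decomposition puts a clique entirely inside one bag — forcing width ≥ 3. The upper and lower bounds meet at 3, so that is the treewidth.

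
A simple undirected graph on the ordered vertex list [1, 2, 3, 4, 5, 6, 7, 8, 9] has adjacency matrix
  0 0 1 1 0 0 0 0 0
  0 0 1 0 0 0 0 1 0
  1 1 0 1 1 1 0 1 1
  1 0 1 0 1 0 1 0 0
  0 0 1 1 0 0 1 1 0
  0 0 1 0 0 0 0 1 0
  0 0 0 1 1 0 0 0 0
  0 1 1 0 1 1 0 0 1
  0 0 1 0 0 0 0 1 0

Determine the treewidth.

2

A width-2 tree decomposition is:
Bags: B1 = {3, 5, 8}  B2 = {3, 8, 9}  B3 = {3, 6, 8}  B4 = {3, 4, 5}  B5 = {4, 5, 7}  B6 = {1, 3, 4}  B7 = {2, 3, 8}
Tree: B1–B2, B1–B3, B1–B4, B4–B5, B4–B6, B3–B7
Every bag has size at most 3, so the width is 3 − 1 = 2 and tw(G) ≤ 2. For the lower bound, the 3 vertices {3, 8, 9} are pairwise adjacent, and any tree decomposition puts a clique entirely inside one bag — forcing width ≥ 2. The upper and lower bounds meet at 2, so that is the treewidth.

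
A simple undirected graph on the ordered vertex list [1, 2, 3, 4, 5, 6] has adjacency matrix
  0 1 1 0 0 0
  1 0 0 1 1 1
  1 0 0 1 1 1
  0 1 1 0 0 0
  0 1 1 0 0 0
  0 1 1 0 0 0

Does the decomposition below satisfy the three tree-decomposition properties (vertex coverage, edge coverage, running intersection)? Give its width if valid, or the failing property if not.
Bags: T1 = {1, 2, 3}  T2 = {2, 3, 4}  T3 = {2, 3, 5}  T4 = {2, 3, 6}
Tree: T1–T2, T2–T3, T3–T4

Vertex coverage: the bags together contain {1, 2, 3, 4, 5, 6}, the full vertex set. Edge coverage: each edge of G has both endpoints in at least one bag. Running intersection: for every vertex, the bags containing it form a connected subtree. All three properties hold, so this is a valid tree decomposition of width max|bag| − 1 = 2, and hence tw(G) ≤ 2.

Yes; width 2.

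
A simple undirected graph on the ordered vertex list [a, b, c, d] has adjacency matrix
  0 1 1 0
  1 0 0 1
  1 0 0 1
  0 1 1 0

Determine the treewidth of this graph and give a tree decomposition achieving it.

Treewidth 2.
One optimal decomposition is:
Bags: B1 = {b, c, d}  B2 = {a, b, c}
Tree: B1–B2

Each bag holds 3 vertices, so the decomposition has width 2, which upper-bounds the treewidth. For the lower bound, G contains the cycle c–d–b–a–c, so G is not a forest; only forests have treewidth ≤ 1, hence tw(G) ≥ 2. Therefore the treewidth is 2.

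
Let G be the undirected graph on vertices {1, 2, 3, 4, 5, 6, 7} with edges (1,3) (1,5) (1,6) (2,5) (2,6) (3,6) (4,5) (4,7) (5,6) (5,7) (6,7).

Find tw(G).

2

A width-2 tree decomposition is:
Bags: B1 = {2, 5, 6}  B2 = {5, 6, 7}  B3 = {1, 5, 6}  B4 = {1, 3, 6}  B5 = {4, 5, 7}
Tree: B1–B2, B2–B3, B3–B4, B2–B5
The largest bag has 3 vertices, giving width 2; this decomposition certifies tw(G) ≤ 2. On the other hand G contains the 3-clique {1, 3, 6}. A clique must lie in a single bag of any decomposition, so no decomposition can have width below 2. Therefore the treewidth is 2.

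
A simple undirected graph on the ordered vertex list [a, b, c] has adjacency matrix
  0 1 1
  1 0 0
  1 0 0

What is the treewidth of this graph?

1

A width-1 tree decomposition is:
Bags: B1 = {a, b}  B2 = {a, c}
Tree: B1–B2
The largest bag has 2 vertices, giving width 1; this decomposition certifies tw(G) ≤ 1. G has an edge, so its treewidth is at least 1. Hence tw(G) = 1 exactly.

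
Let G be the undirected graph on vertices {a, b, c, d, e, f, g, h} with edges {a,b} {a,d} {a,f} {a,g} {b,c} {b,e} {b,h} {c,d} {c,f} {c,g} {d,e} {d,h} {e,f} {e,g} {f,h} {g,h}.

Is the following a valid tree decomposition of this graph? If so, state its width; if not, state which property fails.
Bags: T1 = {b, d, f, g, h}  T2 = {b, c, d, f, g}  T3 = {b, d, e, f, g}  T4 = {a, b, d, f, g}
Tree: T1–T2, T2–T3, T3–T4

Vertex coverage: the bags together contain {a, b, c, d, e, f, g, h}, the full vertex set. Edge coverage: each edge of G has both endpoints in at least one bag. Running intersection: for every vertex, the bags containing it form a connected subtree. All three properties hold, so this is a valid tree decomposition of width max|bag| − 1 = 4, and hence tw(G) ≤ 4.

Yes; width 4.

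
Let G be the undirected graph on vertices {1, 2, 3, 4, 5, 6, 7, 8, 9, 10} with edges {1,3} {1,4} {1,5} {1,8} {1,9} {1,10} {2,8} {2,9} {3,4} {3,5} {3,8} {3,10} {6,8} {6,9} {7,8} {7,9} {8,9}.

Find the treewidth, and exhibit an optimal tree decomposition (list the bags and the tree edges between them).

Each bag holds 3 vertices, so the decomposition has width 2, which upper-bounds the treewidth. On the other hand G contains the 3-clique {1, 8, 9}. A clique must lie in a single bag of any decomposition, so no decomposition can have width below 2. Hence tw(G) = 2 exactly.

Treewidth 2.
Bags: B1 = {1, 8, 9}  B2 = {7, 8, 9}  B3 = {1, 3, 8}  B4 = {1, 3, 4}  B5 = {6, 8, 9}  B6 = {1, 3, 5}  B7 = {1, 3, 10}  B8 = {2, 8, 9}
Tree: B1–B2, B1–B3, B3–B4, B2–B5, B3–B6, B6–B7, B1–B8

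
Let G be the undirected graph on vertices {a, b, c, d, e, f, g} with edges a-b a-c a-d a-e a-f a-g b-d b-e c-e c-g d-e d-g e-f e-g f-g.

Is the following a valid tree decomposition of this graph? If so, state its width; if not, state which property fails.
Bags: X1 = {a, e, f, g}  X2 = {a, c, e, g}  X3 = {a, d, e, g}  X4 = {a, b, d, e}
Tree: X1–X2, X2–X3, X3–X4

Every vertex of G appears in some bag (union = {a, b, c, d, e, f, g}); every edge is covered by a bag; and for each vertex v the set of bags containing v is connected in the bag tree. The decomposition is therefore valid. The largest bag has 4 vertices, so the width is 3.

Yes; width 3.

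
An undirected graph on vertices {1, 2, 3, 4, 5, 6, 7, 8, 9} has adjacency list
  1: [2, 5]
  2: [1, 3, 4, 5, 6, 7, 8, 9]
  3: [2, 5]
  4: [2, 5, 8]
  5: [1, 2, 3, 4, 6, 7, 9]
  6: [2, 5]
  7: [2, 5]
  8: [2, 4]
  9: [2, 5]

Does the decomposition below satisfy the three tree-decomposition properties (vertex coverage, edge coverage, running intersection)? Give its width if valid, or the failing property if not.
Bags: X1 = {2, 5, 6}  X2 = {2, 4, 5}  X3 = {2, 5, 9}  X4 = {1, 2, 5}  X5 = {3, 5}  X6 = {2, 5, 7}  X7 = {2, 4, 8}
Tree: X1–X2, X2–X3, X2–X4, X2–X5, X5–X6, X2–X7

No — edge (2,3) lies in no bag.

A tree decomposition must satisfy three properties: every vertex lies in some bag; for every edge, both endpoints lie together in some bag; and for every vertex, the bags containing it form a connected subtree. Here edge (2,3) lies in no bag, so the decomposition is invalid.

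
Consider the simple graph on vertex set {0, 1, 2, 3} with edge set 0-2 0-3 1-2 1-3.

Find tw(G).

A width-2 tree decomposition is:
Bags: B1 = {0, 2, 3}  B2 = {1, 2, 3}
Tree: B1–B2
Every bag has size at most 3, so the width is 3 − 1 = 2 and tw(G) ≤ 2. Since 3–0–2–1–3 is a cycle in G, G is not acyclic. Forests are exactly the graphs of treewidth ≤ 1, so tw(G) ≥ 2. Combining the bounds, tw(G) = 2.

2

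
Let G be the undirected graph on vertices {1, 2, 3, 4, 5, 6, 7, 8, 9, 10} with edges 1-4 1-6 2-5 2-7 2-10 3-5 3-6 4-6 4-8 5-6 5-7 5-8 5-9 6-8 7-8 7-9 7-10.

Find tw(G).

2

A width-2 tree decomposition is:
Bags: B1 = {5, 6, 8}  B2 = {5, 7, 8}  B3 = {5, 7, 9}  B4 = {4, 6, 8}  B5 = {1, 4, 6}  B6 = {2, 5, 7}  B7 = {3, 5, 6}  B8 = {2, 7, 10}
Tree: B1–B2, B2–B3, B1–B4, B4–B5, B3–B6, B1–B7, B6–B8
The largest bag has 3 vertices, giving width 2; this decomposition certifies tw(G) ≤ 2. On the other hand G contains the 3-clique {1, 4, 6}. A clique must lie in a single bag of any decomposition, so no decomposition can have width below 2. Hence tw(G) = 2 exactly.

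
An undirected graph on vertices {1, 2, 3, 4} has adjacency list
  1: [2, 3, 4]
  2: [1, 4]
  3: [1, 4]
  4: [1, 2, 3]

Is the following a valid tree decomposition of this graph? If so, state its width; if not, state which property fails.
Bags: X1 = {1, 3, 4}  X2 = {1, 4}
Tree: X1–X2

No — vertex 2 appears in no bag.

A tree decomposition must satisfy three properties: every vertex lies in some bag; for every edge, both endpoints lie together in some bag; and for every vertex, the bags containing it form a connected subtree. Here vertex 2 appears in no bag, so the decomposition is invalid.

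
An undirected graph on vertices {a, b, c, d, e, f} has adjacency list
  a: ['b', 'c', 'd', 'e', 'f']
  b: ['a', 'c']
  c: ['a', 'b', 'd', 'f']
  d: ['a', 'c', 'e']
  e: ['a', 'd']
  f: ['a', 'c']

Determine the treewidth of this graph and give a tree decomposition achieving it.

Treewidth 2.
One optimal decomposition is:
Bags: B1 = {a, c, d}  B2 = {a, c, f}  B3 = {a, d, e}  B4 = {a, b, c}
Tree: B1–B2, B1–B3, B2–B4

The largest bag has 3 vertices, giving width 2; this decomposition certifies tw(G) ≤ 2. Conversely, {a, d, e} is a clique of size 3, and the vertices of any clique must share a bag in every tree decomposition; so some bag has ≥ 3 vertices and tw(G) ≥ 2. Hence tw(G) = 2 exactly.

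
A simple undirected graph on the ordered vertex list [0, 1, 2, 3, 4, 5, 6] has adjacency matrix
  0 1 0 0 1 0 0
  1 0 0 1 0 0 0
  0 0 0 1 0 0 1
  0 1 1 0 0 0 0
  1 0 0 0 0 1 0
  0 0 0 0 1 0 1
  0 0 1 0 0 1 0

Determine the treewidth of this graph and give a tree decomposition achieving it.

Every bag has size at most 3, so the width is 3 − 1 = 2 and tw(G) ≤ 2. For the lower bound, G contains the cycle 2–3–1–0–4–5–6–2, so G is not a forest; only forests have treewidth ≤ 1, hence tw(G) ≥ 2. Hence tw(G) = 2 exactly.

Treewidth 2.
One optimal decomposition is:
Bags: B1 = {1, 2, 3}  B2 = {0, 1, 2}  B3 = {0, 2, 4}  B4 = {2, 4, 5}  B5 = {2, 5, 6}
Tree: B1–B2, B2–B3, B3–B4, B4–B5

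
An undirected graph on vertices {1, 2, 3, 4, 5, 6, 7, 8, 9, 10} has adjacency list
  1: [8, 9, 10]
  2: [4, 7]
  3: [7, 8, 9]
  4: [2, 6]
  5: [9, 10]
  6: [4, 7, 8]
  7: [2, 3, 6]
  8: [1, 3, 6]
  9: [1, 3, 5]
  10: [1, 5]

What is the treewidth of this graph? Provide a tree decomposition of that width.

Every bag has size at most 3, so the width is 3 − 1 = 2 and tw(G) ≤ 2. For the lower bound, G contains the cycle 2–4–6–7–2, so G is not a forest; only forests have treewidth ≤ 1, hence tw(G) ≥ 2. Therefore the treewidth is 2.

Treewidth 2.
One such decomposition:
Bags: B1 = {2, 4, 7}  B2 = {4, 6, 7}  B3 = {3, 6, 7}  B4 = {3, 6, 8}  B5 = {3, 8, 9}  B6 = {1, 8, 9}  B7 = {1, 5, 9}  B8 = {1, 5, 10}
Tree: B1–B2, B2–B3, B3–B4, B4–B5, B5–B6, B6–B7, B7–B8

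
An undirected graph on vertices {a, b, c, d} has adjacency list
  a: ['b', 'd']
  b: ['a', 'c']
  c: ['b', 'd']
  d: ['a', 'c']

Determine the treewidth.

2

A width-2 tree decomposition is:
Bags: B1 = {a, c, d}  B2 = {a, b, c}
Tree: B1–B2
Each bag holds 3 vertices, so the decomposition has width 2, which upper-bounds the treewidth. Since a–d–c–b–a is a cycle in G, G is not acyclic. Forests are exactly the graphs of treewidth ≤ 1, so tw(G) ≥ 2. Hence tw(G) = 2 exactly.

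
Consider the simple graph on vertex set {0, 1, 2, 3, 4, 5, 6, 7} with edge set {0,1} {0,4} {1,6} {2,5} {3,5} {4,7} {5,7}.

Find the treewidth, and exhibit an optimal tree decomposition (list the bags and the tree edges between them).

The largest bag has 2 vertices, giving width 1; this decomposition certifies tw(G) ≤ 1. G has an edge, so its treewidth is at least 1. Combining the bounds, tw(G) = 1.

Treewidth 1.
One such decomposition:
Bags: B1 = {5, 7}  B2 = {2, 5}  B3 = {3, 5}  B4 = {4, 7}  B5 = {0, 4}  B6 = {0, 1}  B7 = {1, 6}
Tree: B1–B2, B2–B3, B1–B4, B4–B5, B5–B6, B6–B7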